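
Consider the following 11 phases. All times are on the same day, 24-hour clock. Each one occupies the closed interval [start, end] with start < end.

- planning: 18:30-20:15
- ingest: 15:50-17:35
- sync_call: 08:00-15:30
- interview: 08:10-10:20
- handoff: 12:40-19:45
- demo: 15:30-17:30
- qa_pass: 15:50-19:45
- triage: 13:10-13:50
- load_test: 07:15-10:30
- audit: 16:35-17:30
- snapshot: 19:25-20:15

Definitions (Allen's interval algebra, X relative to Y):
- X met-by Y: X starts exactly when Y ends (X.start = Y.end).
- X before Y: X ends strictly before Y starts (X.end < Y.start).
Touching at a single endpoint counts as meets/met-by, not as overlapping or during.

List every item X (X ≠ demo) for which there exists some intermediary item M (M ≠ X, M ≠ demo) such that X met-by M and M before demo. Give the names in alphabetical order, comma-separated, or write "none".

Target demo = [15:30, 17:30].
Intermediaries M with M before demo: interview, load_test, triage.
Via interview — items with X met-by interview: none.
Via load_test — items with X met-by load_test: none.
Via triage — items with X met-by triage: none.
Union: none.

none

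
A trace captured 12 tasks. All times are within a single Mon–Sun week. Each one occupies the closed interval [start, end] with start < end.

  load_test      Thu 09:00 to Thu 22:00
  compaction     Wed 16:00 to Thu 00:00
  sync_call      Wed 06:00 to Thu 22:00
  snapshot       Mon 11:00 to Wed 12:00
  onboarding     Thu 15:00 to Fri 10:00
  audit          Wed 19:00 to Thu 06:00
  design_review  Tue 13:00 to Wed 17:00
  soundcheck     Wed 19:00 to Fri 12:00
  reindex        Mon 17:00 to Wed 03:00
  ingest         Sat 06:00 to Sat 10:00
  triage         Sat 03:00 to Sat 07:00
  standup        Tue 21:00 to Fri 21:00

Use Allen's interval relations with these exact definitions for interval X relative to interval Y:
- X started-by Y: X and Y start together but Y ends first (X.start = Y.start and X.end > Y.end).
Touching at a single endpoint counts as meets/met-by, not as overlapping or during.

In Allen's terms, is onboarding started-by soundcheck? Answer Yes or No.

onboarding = [Thu 15:00, Fri 10:00], soundcheck = [Wed 19:00, Fri 12:00].
Actual relation of onboarding to soundcheck: during.
Asked whether 'started-by' holds → No.

No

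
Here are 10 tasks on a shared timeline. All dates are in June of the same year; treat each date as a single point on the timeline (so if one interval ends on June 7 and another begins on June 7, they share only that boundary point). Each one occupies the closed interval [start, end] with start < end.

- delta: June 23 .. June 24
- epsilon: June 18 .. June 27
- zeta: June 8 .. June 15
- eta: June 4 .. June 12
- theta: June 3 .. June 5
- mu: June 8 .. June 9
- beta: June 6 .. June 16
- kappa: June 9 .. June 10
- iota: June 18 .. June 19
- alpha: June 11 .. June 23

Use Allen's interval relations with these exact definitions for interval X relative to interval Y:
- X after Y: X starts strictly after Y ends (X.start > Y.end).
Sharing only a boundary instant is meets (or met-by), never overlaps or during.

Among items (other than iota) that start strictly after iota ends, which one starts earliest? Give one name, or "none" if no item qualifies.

Target iota = [June 18, June 19].
alpha [June 11, June 23] → contains → excluded.
beta [June 6, June 16] → before → excluded.
delta [June 23, June 24] → after → candidate.
epsilon [June 18, June 27] → started-by → excluded.
eta [June 4, June 12] → before → excluded.
kappa [June 9, June 10] → before → excluded.
mu [June 8, June 9] → before → excluded.
theta [June 3, June 5] → before → excluded.
zeta [June 8, June 15] → before → excluded.
Among candidates, earliest start is June 23 → delta.

delta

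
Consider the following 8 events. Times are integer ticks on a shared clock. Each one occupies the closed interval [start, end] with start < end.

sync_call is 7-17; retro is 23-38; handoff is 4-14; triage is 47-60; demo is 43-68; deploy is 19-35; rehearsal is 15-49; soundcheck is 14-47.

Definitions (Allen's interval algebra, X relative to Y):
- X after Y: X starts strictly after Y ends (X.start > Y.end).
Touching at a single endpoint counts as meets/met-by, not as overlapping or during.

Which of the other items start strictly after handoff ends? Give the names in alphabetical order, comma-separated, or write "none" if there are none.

Target handoff = [4, 14].
demo [43, 68] → after → yes.
deploy [19, 35] → after → yes.
rehearsal [15, 49] → after → yes.
retro [23, 38] → after → yes.
soundcheck [14, 47] → met-by → no.
sync_call [7, 17] → overlapped-by → no.
triage [47, 60] → after → yes.
Result: demo, deploy, rehearsal, retro, triage.

demo, deploy, rehearsal, retro, triage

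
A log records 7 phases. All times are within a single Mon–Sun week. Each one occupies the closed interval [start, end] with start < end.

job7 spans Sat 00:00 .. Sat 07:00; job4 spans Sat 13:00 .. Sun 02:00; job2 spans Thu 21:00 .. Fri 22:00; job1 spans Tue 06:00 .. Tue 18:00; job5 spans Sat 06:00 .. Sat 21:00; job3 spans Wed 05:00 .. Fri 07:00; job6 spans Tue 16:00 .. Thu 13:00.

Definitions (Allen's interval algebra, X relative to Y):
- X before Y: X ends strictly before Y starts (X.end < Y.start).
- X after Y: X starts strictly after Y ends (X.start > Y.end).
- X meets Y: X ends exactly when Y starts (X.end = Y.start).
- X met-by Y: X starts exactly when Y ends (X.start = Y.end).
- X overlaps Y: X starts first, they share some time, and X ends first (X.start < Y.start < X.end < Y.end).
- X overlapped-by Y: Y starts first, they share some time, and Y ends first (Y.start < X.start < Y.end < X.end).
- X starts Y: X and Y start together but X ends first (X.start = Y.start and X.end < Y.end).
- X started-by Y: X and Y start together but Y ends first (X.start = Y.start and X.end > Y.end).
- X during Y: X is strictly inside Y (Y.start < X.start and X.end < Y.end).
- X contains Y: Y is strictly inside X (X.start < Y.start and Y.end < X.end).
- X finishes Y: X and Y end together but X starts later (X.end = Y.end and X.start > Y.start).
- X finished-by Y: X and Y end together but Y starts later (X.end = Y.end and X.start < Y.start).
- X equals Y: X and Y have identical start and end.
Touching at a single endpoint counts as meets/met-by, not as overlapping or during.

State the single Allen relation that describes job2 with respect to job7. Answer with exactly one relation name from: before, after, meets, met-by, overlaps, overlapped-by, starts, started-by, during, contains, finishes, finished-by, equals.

job2 = [Thu 21:00, Fri 22:00]; job7 = [Sat 00:00, Sat 07:00].
Compare endpoints: job2.start < job7.start, job2.start < job7.end, job2.end < job7.start, job2.end < job7.end.
That pattern is 'before'.

before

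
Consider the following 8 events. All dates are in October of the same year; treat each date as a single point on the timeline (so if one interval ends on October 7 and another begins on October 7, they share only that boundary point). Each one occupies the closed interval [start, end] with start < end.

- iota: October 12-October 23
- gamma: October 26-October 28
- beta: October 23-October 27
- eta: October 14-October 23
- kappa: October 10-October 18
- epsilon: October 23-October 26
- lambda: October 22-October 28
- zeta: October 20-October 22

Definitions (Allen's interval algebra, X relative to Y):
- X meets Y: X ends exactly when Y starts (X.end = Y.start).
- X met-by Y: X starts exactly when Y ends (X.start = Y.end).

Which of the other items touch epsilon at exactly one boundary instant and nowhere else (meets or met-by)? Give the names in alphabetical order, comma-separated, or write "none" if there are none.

eta, gamma, iota

Target epsilon = [October 23, October 26].
beta [October 23, October 27] → started-by → no.
eta [October 14, October 23] → meets → yes.
gamma [October 26, October 28] → met-by → yes.
iota [October 12, October 23] → meets → yes.
kappa [October 10, October 18] → before → no.
lambda [October 22, October 28] → contains → no.
zeta [October 20, October 22] → before → no.
Result: eta, gamma, iota.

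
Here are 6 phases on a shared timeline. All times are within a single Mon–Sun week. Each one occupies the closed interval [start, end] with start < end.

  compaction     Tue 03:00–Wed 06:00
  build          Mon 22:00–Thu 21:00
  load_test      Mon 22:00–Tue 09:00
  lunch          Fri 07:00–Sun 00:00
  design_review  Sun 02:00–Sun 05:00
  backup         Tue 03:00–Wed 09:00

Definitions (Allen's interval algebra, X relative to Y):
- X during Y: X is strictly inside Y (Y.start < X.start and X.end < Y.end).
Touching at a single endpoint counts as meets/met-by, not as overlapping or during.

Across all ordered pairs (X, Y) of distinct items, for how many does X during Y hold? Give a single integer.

Checking all 30 ordered pairs for relation 'during'; matching pairs in alphabetical order:
(backup, build): backup during build ✓
(compaction, build): compaction during build ✓
Count: 2.

2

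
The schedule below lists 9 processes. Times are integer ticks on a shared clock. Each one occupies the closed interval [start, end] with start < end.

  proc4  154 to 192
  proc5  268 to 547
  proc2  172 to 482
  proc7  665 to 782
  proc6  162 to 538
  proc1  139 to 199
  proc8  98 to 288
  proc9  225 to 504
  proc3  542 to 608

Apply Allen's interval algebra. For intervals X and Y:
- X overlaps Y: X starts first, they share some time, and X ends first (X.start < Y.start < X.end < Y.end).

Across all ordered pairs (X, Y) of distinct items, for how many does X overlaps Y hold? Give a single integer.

13

Checking all 72 ordered pairs for relation 'overlaps'; matching pairs in alphabetical order:
(proc1, proc2): proc1 overlaps proc2 ✓
(proc1, proc6): proc1 overlaps proc6 ✓
(proc2, proc5): proc2 overlaps proc5 ✓
(proc2, proc9): proc2 overlaps proc9 ✓
(proc4, proc2): proc4 overlaps proc2 ✓
(proc4, proc6): proc4 overlaps proc6 ✓
(proc5, proc3): proc5 overlaps proc3 ✓
(proc6, proc5): proc6 overlaps proc5 ✓
(proc8, proc2): proc8 overlaps proc2 ✓
(proc8, proc5): proc8 overlaps proc5 ✓
(proc8, proc6): proc8 overlaps proc6 ✓
(proc8, proc9): proc8 overlaps proc9 ✓
(proc9, proc5): proc9 overlaps proc5 ✓
Count: 13.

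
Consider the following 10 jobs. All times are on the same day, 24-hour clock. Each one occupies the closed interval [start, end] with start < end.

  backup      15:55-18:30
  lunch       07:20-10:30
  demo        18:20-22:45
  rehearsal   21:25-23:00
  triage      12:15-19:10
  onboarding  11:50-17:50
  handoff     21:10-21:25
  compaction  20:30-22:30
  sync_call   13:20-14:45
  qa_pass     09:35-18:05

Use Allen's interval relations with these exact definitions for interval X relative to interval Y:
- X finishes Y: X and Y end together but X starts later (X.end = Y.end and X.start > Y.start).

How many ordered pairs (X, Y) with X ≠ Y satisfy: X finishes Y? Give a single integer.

Checking all 90 ordered pairs for relation 'finishes'; matching pairs in alphabetical order:
No pair satisfies it.
Count: 0.

0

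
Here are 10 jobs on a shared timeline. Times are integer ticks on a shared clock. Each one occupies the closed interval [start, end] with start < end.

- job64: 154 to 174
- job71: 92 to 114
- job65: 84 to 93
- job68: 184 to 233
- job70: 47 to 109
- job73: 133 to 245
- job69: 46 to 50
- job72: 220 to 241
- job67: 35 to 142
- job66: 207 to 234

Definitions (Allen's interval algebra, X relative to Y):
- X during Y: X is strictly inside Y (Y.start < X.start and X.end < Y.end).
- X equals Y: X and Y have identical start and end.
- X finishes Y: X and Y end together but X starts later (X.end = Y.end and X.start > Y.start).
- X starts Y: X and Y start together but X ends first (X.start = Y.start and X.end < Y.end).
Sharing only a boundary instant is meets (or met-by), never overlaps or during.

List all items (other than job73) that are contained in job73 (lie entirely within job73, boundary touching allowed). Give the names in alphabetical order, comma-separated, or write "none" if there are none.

job64, job66, job68, job72

Target job73 = [133, 245].
job64 [154, 174] → during → yes.
job65 [84, 93] → before → no.
job66 [207, 234] → during → yes.
job67 [35, 142] → overlaps → no.
job68 [184, 233] → during → yes.
job69 [46, 50] → before → no.
job70 [47, 109] → before → no.
job71 [92, 114] → before → no.
job72 [220, 241] → during → yes.
Result: job64, job66, job68, job72.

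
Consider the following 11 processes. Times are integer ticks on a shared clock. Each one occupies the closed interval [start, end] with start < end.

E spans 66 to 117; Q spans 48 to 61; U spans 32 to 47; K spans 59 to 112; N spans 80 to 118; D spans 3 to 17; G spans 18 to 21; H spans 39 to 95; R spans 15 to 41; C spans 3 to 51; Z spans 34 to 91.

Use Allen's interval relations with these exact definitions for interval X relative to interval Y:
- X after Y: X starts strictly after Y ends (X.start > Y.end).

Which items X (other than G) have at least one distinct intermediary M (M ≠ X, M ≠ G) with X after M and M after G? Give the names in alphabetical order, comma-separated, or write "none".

Target G = [18, 21].
Intermediaries M with M after G: E, H, K, N, Q, U, Z.
Via E — items with X after E: none.
Via H — items with X after H: none.
Via K — items with X after K: none.
Via N — items with X after N: none.
Via Q — items with X after Q: E, N.
Via U — items with X after U: E, K, N, Q.
Via Z — items with X after Z: none.
Union: E, K, N, Q.

E, K, N, Q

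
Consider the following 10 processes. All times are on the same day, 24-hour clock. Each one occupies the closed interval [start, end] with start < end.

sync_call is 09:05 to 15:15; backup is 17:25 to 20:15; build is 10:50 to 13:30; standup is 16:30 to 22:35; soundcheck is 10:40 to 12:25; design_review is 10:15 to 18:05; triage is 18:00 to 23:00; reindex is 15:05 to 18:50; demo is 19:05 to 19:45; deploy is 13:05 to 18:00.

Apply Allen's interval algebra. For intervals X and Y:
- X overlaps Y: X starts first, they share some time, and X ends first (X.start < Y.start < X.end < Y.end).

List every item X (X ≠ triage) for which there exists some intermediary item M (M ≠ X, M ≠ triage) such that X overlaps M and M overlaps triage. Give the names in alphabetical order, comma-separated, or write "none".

Target triage = [18:00, 23:00].
Intermediaries M with M overlaps triage: backup, design_review, reindex, standup.
Via backup — items with X overlaps backup: deploy, design_review, reindex.
Via design_review — items with X overlaps design_review: sync_call.
Via reindex — items with X overlaps reindex: deploy, design_review, sync_call.
Via standup — items with X overlaps standup: deploy, design_review, reindex.
Union: deploy, design_review, reindex, sync_call.

deploy, design_review, reindex, sync_call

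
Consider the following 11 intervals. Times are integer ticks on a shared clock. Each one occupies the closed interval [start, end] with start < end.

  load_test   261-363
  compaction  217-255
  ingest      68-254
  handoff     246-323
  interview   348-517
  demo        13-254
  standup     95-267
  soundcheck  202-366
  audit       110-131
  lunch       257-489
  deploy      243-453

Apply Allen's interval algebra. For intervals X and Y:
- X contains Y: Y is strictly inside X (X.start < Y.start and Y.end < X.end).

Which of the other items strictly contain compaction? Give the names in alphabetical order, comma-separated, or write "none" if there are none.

soundcheck, standup

Target compaction = [217, 255].
audit [110, 131] → before → no.
demo [13, 254] → overlaps → no.
deploy [243, 453] → overlapped-by → no.
handoff [246, 323] → overlapped-by → no.
ingest [68, 254] → overlaps → no.
interview [348, 517] → after → no.
load_test [261, 363] → after → no.
lunch [257, 489] → after → no.
soundcheck [202, 366] → contains → yes.
standup [95, 267] → contains → yes.
Result: soundcheck, standup.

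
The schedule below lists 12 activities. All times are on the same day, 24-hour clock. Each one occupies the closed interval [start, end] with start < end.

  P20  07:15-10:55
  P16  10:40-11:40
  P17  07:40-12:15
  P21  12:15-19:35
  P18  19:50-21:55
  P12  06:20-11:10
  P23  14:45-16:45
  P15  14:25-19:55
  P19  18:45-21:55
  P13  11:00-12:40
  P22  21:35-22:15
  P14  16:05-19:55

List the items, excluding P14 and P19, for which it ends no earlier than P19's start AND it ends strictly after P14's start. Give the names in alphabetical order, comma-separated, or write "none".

Conditions: its end is no earlier than P19's start (X.end >= 18:45) AND its end is strictly after P14's start (X.end > 16:05).
P12: end 11:10 >= 18:45? ✗; end 11:10 > 16:05? ✗ → no.
P13: end 12:40 >= 18:45? ✗; end 12:40 > 16:05? ✗ → no.
P15: end 19:55 >= 18:45? ✓; end 19:55 > 16:05? ✓ → yes.
P16: end 11:40 >= 18:45? ✗; end 11:40 > 16:05? ✗ → no.
P17: end 12:15 >= 18:45? ✗; end 12:15 > 16:05? ✗ → no.
P18: end 21:55 >= 18:45? ✓; end 21:55 > 16:05? ✓ → yes.
P20: end 10:55 >= 18:45? ✗; end 10:55 > 16:05? ✗ → no.
P21: end 19:35 >= 18:45? ✓; end 19:35 > 16:05? ✓ → yes.
P22: end 22:15 >= 18:45? ✓; end 22:15 > 16:05? ✓ → yes.
P23: end 16:45 >= 18:45? ✗; end 16:45 > 16:05? ✓ → no.
Result: P15, P18, P21, P22.

P15, P18, P21, P22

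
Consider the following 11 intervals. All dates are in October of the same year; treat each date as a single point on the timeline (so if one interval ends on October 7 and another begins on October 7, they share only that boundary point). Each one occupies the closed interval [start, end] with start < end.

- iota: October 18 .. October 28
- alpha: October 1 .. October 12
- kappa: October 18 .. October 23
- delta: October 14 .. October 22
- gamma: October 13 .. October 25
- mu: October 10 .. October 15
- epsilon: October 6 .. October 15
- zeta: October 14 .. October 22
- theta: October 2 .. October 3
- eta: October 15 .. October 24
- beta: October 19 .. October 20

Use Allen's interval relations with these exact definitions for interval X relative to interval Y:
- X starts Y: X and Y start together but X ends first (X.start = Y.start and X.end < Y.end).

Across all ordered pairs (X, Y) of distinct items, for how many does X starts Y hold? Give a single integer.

1

Checking all 110 ordered pairs for relation 'starts'; matching pairs in alphabetical order:
(kappa, iota): kappa starts iota ✓
Count: 1.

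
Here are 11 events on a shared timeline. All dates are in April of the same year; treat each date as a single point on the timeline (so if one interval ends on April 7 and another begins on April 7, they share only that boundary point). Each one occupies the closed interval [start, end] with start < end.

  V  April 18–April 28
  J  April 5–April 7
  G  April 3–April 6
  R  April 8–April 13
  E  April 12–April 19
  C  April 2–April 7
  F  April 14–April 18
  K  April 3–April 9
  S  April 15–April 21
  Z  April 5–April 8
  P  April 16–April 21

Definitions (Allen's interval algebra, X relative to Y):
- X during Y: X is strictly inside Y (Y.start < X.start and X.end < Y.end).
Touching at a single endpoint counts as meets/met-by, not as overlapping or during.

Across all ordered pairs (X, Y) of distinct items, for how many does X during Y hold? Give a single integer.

4

Checking all 110 ordered pairs for relation 'during'; matching pairs in alphabetical order:
(F, E): F during E ✓
(G, C): G during C ✓
(J, K): J during K ✓
(Z, K): Z during K ✓
Count: 4.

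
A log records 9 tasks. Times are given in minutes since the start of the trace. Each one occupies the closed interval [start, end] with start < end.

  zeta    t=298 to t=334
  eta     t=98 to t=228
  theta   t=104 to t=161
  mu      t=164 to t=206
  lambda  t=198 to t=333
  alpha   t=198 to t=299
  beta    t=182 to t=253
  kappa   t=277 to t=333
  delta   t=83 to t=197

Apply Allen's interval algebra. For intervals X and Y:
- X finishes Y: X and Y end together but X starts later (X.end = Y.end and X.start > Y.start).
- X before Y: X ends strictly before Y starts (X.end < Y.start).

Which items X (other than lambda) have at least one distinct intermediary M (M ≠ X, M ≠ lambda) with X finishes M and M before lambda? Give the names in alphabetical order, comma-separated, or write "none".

Target lambda = [t=198, t=333].
Intermediaries M with M before lambda: delta, theta.
Via delta — items with X finishes delta: none.
Via theta — items with X finishes theta: none.
Union: none.

none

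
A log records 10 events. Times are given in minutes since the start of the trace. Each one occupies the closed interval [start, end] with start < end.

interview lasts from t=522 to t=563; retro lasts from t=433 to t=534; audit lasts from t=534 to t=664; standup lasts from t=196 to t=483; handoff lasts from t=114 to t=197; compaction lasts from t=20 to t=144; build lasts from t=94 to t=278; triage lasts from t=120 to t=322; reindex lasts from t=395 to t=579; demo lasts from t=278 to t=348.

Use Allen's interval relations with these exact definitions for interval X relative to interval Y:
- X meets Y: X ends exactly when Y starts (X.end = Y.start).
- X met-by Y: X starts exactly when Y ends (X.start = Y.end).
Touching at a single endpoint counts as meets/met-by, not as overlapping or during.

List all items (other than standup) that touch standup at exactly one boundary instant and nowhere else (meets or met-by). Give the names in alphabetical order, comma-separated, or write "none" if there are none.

none

Target standup = [t=196, t=483].
audit [t=534, t=664] → after → no.
build [t=94, t=278] → overlaps → no.
compaction [t=20, t=144] → before → no.
demo [t=278, t=348] → during → no.
handoff [t=114, t=197] → overlaps → no.
interview [t=522, t=563] → after → no.
reindex [t=395, t=579] → overlapped-by → no.
retro [t=433, t=534] → overlapped-by → no.
triage [t=120, t=322] → overlaps → no.
Result: none.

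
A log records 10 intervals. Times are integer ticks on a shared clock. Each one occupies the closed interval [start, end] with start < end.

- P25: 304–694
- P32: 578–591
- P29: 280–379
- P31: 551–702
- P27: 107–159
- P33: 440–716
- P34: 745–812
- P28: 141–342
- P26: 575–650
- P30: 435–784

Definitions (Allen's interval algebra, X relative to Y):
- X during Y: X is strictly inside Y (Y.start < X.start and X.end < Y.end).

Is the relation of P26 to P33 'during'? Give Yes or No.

P26 = [575, 650], P33 = [440, 716].
Actual relation of P26 to P33: during.
Asked whether 'during' holds → Yes.

Yes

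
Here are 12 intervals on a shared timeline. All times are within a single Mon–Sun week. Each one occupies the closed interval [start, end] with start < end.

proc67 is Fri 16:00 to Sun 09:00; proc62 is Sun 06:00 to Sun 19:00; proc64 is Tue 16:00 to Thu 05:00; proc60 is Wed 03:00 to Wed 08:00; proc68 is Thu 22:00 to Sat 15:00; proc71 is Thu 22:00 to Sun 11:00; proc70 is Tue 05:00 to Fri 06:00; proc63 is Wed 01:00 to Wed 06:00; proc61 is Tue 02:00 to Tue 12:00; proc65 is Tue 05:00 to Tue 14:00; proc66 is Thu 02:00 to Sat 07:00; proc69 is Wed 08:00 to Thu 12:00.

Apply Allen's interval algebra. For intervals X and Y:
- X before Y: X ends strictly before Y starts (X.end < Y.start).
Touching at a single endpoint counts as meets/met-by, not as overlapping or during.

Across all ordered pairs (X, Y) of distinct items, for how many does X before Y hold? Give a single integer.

41

Checking all 132 ordered pairs for relation 'before'; matching pairs in alphabetical order:
(proc60, proc62): proc60 before proc62 ✓
(proc60, proc66): proc60 before proc66 ✓
(proc60, proc67): proc60 before proc67 ✓
(proc60, proc68): proc60 before proc68 ✓
(proc60, proc71): proc60 before proc71 ✓
(proc61, proc60): proc61 before proc60 ✓
(proc61, proc62): proc61 before proc62 ✓
(proc61, proc63): proc61 before proc63 ✓
(proc61, proc64): proc61 before proc64 ✓
(proc61, proc66): proc61 before proc66 ✓
(proc61, proc67): proc61 before proc67 ✓
(proc61, proc68): proc61 before proc68 ✓
(proc61, proc69): proc61 before proc69 ✓
(proc61, proc71): proc61 before proc71 ✓
(proc63, proc62): proc63 before proc62 ✓
(proc63, proc66): proc63 before proc66 ✓
(proc63, proc67): proc63 before proc67 ✓
(proc63, proc68): proc63 before proc68 ✓
(proc63, proc69): proc63 before proc69 ✓
(proc63, proc71): proc63 before proc71 ✓
(proc64, proc62): proc64 before proc62 ✓
(proc64, proc67): proc64 before proc67 ✓
(proc64, proc68): proc64 before proc68 ✓
(proc64, proc71): proc64 before proc71 ✓
... plus 17 further pairs not listed.
Count: 41.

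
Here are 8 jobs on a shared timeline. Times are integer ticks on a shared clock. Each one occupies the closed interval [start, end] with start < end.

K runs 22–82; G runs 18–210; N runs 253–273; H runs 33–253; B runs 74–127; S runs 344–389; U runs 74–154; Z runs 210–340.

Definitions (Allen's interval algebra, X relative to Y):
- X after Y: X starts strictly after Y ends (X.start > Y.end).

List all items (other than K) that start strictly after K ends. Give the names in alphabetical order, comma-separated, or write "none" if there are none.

N, S, Z

Target K = [22, 82].
B [74, 127] → overlapped-by → no.
G [18, 210] → contains → no.
H [33, 253] → overlapped-by → no.
N [253, 273] → after → yes.
S [344, 389] → after → yes.
U [74, 154] → overlapped-by → no.
Z [210, 340] → after → yes.
Result: N, S, Z.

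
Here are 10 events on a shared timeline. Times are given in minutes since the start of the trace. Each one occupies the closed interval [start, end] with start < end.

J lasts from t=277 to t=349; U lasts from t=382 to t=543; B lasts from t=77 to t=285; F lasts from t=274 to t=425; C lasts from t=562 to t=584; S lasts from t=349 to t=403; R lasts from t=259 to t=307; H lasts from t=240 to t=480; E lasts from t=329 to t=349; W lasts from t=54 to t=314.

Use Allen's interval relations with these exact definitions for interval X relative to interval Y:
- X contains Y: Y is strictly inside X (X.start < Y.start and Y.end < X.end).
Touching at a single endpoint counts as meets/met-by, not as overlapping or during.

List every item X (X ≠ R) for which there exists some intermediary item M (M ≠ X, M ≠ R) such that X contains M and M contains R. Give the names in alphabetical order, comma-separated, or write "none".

Target R = [t=259, t=307].
Intermediaries M with M contains R: H, W.
Via H — items with X contains H: none.
Via W — items with X contains W: none.
Union: none.

none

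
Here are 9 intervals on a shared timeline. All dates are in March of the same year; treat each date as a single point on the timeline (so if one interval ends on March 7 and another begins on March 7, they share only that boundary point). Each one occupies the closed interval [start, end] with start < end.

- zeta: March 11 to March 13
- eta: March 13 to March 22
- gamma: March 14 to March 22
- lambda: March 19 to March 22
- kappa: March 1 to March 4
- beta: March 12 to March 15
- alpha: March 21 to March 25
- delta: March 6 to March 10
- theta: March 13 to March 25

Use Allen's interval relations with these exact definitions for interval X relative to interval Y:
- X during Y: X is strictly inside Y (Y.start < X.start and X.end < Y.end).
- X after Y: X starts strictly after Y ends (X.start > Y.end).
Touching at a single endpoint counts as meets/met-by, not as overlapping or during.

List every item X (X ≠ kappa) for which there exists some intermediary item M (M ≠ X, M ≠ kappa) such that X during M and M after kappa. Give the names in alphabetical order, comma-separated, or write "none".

Target kappa = [March 1, March 4].
Intermediaries M with M after kappa: alpha, beta, delta, eta, gamma, lambda, theta, zeta.
Via alpha — items with X during alpha: none.
Via beta — items with X during beta: none.
Via delta — items with X during delta: none.
Via eta — items with X during eta: none.
Via gamma — items with X during gamma: none.
Via lambda — items with X during lambda: none.
Via theta — items with X during theta: gamma, lambda.
Via zeta — items with X during zeta: none.
Union: gamma, lambda.

gamma, lambda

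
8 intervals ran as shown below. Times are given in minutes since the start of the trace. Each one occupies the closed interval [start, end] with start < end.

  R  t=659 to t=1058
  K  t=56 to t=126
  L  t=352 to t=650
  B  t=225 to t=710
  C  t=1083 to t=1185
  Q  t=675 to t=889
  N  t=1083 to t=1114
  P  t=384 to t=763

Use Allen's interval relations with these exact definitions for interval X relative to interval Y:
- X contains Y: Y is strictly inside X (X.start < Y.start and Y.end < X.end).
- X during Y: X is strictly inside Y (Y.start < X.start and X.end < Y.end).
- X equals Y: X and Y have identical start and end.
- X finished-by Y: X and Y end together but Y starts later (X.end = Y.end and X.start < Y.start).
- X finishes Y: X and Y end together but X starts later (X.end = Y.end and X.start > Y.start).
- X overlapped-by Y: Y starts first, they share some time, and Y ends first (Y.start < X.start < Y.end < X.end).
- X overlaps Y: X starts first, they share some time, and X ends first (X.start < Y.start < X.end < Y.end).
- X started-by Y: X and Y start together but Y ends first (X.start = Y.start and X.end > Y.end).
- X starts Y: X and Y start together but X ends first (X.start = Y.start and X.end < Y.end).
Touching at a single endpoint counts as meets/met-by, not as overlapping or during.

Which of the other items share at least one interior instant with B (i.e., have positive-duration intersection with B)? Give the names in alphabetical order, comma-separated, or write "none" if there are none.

L, P, Q, R

Target B = [t=225, t=710].
C [t=1083, t=1185] → after → no.
K [t=56, t=126] → before → no.
L [t=352, t=650] → during → yes.
N [t=1083, t=1114] → after → no.
P [t=384, t=763] → overlapped-by → yes.
Q [t=675, t=889] → overlapped-by → yes.
R [t=659, t=1058] → overlapped-by → yes.
Result: L, P, Q, R.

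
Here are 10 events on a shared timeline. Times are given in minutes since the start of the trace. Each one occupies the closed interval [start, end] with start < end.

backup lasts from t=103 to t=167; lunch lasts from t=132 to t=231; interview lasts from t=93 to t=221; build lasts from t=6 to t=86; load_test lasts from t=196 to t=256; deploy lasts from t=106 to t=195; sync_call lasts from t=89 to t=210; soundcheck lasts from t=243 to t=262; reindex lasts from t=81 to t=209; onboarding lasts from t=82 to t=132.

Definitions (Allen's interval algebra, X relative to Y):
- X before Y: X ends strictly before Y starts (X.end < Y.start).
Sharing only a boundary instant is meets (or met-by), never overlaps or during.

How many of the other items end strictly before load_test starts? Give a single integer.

Target load_test = [t=196, t=256].
backup [t=103, t=167] → before → counts.
build [t=6, t=86] → before → counts.
deploy [t=106, t=195] → before → counts.
interview [t=93, t=221] → overlaps → no.
lunch [t=132, t=231] → overlaps → no.
onboarding [t=82, t=132] → before → counts.
reindex [t=81, t=209] → overlaps → no.
soundcheck [t=243, t=262] → overlapped-by → no.
sync_call [t=89, t=210] → overlaps → no.
Total: 4.

4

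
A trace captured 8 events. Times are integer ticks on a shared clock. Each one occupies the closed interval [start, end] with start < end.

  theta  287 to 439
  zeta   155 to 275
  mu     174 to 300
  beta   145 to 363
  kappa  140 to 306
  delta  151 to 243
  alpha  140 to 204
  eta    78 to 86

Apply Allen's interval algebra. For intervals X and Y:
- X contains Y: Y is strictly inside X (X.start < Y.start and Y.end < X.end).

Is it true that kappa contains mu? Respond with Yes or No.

kappa = [140, 306], mu = [174, 300].
Actual relation of kappa to mu: contains.
Asked whether 'contains' holds → Yes.

Yes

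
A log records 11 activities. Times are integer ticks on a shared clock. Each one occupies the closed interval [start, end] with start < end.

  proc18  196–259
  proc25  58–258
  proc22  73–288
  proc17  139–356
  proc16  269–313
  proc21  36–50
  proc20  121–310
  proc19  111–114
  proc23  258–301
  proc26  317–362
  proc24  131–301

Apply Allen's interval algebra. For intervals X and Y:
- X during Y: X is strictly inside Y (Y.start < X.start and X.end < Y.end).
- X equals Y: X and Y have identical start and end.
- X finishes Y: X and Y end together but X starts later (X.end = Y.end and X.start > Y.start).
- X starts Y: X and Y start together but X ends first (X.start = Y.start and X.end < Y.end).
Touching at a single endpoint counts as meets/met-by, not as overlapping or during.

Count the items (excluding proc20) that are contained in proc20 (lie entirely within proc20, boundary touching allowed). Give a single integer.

3

Target proc20 = [121, 310].
proc16 [269, 313] → overlapped-by → no.
proc17 [139, 356] → overlapped-by → no.
proc18 [196, 259] → during → counts.
proc19 [111, 114] → before → no.
proc21 [36, 50] → before → no.
proc22 [73, 288] → overlaps → no.
proc23 [258, 301] → during → counts.
proc24 [131, 301] → during → counts.
proc25 [58, 258] → overlaps → no.
proc26 [317, 362] → after → no.
Total: 3.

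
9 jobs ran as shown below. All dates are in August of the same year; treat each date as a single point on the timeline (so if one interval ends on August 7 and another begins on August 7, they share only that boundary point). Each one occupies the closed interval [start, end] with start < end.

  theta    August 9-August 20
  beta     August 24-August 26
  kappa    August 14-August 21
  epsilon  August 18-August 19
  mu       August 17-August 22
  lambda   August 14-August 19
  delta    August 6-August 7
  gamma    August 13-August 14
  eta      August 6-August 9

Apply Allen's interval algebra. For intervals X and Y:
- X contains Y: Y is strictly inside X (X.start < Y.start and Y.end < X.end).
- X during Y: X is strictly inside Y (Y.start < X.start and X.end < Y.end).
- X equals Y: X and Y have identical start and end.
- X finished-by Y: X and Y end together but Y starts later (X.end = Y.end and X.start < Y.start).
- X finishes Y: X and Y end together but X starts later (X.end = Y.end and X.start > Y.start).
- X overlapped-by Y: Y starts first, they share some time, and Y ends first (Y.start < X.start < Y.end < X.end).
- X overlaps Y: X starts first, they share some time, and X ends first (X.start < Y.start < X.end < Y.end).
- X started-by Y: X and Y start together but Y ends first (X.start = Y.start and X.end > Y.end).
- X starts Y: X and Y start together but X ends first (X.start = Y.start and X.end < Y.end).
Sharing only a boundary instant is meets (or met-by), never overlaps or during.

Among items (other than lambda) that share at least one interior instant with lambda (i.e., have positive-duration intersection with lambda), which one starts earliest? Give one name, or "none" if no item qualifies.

theta

Target lambda = [August 14, August 19].
beta [August 24, August 26] → after → excluded.
delta [August 6, August 7] → before → excluded.
epsilon [August 18, August 19] → finishes → candidate.
eta [August 6, August 9] → before → excluded.
gamma [August 13, August 14] → meets → excluded.
kappa [August 14, August 21] → started-by → candidate.
mu [August 17, August 22] → overlapped-by → candidate.
theta [August 9, August 20] → contains → candidate.
Among candidates, earliest start is August 9 → theta.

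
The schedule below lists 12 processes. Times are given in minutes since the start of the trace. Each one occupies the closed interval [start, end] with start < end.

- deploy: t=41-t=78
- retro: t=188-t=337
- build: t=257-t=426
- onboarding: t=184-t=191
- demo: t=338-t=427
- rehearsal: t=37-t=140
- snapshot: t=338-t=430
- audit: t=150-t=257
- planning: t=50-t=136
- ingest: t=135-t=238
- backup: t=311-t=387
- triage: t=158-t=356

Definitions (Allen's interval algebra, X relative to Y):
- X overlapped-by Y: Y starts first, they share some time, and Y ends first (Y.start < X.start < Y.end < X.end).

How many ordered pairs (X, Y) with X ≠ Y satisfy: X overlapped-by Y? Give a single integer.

19

Checking all 132 ordered pairs for relation 'overlapped-by'; matching pairs in alphabetical order:
(audit, ingest): audit overlapped-by ingest ✓
(backup, retro): backup overlapped-by retro ✓
(backup, triage): backup overlapped-by triage ✓
(build, retro): build overlapped-by retro ✓
(build, triage): build overlapped-by triage ✓
(demo, backup): demo overlapped-by backup ✓
(demo, build): demo overlapped-by build ✓
(demo, triage): demo overlapped-by triage ✓
(ingest, planning): ingest overlapped-by planning ✓
(ingest, rehearsal): ingest overlapped-by rehearsal ✓
(planning, deploy): planning overlapped-by deploy ✓
(retro, audit): retro overlapped-by audit ✓
(retro, ingest): retro overlapped-by ingest ✓
(retro, onboarding): retro overlapped-by onboarding ✓
(snapshot, backup): snapshot overlapped-by backup ✓
(snapshot, build): snapshot overlapped-by build ✓
(snapshot, triage): snapshot overlapped-by triage ✓
(triage, audit): triage overlapped-by audit ✓
(triage, ingest): triage overlapped-by ingest ✓
Count: 19.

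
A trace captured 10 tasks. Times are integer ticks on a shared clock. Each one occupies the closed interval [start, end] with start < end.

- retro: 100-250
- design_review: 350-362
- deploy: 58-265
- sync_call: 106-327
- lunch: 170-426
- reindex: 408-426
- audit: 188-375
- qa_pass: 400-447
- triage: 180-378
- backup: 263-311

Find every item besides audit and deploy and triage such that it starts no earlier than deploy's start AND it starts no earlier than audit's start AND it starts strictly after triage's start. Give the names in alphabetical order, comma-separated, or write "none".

backup, design_review, qa_pass, reindex

Conditions: its start is no earlier than deploy's start (X.start >= 58) AND its start is no earlier than audit's start (X.start >= 188) AND its start is strictly after triage's start (X.start > 180).
backup: start 263 >= 58? ✓; start 263 >= 188? ✓; start 263 > 180? ✓ → yes.
design_review: start 350 >= 58? ✓; start 350 >= 188? ✓; start 350 > 180? ✓ → yes.
lunch: start 170 >= 58? ✓; start 170 >= 188? ✗; start 170 > 180? ✗ → no.
qa_pass: start 400 >= 58? ✓; start 400 >= 188? ✓; start 400 > 180? ✓ → yes.
reindex: start 408 >= 58? ✓; start 408 >= 188? ✓; start 408 > 180? ✓ → yes.
retro: start 100 >= 58? ✓; start 100 >= 188? ✗; start 100 > 180? ✗ → no.
sync_call: start 106 >= 58? ✓; start 106 >= 188? ✗; start 106 > 180? ✗ → no.
Result: backup, design_review, qa_pass, reindex.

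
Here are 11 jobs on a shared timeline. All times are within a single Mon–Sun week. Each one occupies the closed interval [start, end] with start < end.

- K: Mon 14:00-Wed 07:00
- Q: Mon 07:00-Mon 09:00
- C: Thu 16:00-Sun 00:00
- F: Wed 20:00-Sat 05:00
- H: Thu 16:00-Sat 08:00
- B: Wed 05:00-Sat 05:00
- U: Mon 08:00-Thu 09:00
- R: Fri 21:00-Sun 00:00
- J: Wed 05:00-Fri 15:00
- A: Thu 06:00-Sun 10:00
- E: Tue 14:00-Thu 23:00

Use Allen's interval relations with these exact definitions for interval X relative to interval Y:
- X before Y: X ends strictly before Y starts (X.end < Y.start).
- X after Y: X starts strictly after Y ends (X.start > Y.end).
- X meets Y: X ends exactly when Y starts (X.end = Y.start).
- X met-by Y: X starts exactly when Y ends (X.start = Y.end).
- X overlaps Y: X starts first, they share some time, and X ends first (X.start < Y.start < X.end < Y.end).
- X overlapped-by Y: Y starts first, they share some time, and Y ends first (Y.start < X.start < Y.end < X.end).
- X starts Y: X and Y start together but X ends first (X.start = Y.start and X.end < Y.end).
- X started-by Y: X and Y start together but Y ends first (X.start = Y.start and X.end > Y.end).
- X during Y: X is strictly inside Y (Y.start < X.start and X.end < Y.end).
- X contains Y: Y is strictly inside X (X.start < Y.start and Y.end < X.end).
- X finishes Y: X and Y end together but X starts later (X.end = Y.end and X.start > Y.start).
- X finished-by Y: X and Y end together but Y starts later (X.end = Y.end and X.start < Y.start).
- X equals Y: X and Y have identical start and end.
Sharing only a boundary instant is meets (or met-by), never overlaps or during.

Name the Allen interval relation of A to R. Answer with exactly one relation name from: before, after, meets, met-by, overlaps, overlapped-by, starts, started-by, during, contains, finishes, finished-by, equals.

contains

A = [Thu 06:00, Sun 10:00]; R = [Fri 21:00, Sun 00:00].
Compare endpoints: A.start < R.start, A.start < R.end, A.end > R.start, A.end > R.end.
That pattern is 'contains'.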